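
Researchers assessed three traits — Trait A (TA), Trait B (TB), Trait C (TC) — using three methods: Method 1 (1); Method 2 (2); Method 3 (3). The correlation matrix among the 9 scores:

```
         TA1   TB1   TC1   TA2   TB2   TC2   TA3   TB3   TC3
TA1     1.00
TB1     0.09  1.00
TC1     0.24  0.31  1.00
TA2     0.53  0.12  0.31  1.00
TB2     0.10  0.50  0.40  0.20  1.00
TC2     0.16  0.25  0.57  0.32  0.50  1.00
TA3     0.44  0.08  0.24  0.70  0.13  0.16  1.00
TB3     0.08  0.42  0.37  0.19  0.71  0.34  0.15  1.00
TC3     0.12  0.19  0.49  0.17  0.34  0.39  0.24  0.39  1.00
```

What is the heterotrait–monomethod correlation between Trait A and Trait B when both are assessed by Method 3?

0.15

Different traits, same method: r(TA3, TB3) = 0.15.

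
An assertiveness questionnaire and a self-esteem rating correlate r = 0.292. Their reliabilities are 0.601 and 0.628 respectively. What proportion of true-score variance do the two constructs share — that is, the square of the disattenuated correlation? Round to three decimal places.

Disattenuated r = 0.292 / √(0.601 × 0.628) = 0.292 / 0.6144 = 0.4753.
Shared true-score variance = 0.4753² = 0.2259 ≈ 0.226.

0.226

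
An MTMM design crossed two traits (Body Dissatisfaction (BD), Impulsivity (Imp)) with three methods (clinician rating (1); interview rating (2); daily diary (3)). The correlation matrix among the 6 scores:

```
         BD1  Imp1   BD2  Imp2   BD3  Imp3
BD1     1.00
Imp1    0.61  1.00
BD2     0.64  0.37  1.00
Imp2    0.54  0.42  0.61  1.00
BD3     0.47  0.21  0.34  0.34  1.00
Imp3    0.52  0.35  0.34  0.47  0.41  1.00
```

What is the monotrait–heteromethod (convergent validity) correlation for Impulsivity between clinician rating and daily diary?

0.35

Same trait (Imp), different methods: r(Imp1, Imp3) = 0.35.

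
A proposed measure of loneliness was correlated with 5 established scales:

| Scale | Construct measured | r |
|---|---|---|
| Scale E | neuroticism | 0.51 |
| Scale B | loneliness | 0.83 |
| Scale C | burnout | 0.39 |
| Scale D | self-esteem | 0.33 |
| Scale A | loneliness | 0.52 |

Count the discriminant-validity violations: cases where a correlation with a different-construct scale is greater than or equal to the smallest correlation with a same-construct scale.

0

Convergent (same construct = loneliness): Scale B, Scale A.
Smallest convergent = 0.52. Discriminant values: 0.51, 0.39, 0.33; count ≥ 0.52 → 0.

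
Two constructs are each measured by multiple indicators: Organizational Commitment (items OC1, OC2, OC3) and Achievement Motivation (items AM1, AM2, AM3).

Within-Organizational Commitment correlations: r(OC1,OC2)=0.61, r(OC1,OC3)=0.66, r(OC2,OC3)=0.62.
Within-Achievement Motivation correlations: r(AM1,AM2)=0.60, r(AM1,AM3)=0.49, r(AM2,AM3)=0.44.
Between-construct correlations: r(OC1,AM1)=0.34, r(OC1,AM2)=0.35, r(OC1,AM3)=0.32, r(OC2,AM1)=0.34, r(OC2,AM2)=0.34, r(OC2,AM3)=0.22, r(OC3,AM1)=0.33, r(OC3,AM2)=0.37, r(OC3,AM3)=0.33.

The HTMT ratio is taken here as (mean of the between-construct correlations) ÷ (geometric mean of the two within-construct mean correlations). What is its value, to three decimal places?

Mean between = 2.94/9 = 0.3267.
Mean within-OC = 1.89/3 = 0.6300; mean within-AM = 1.53/3 = 0.5100.
Geometric mean = √(0.6300 × 0.5100) = 0.5668.
HTMT = 0.3267 / 0.5668 = 0.576.

0.576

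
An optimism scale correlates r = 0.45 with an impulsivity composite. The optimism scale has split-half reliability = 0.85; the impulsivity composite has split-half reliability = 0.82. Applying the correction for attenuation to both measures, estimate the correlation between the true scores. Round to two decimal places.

r_true = r_obs / √(r_xx · r_yy) = 0.45 / √(0.85 × 0.82) = 0.45 / √0.6970 = 0.45 / 0.8349 ≈ 0.54.

0.54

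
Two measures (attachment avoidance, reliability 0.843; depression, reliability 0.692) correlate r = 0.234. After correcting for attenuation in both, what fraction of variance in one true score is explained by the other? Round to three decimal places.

Disattenuated r = 0.234 / √(0.843 × 0.692) = 0.234 / 0.7638 = 0.3064.
Shared true-score variance = 0.3064² = 0.0939 ≈ 0.094.

0.094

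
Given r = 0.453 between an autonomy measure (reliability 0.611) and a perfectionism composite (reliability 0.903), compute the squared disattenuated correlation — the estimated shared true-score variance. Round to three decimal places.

Disattenuated r = 0.453 / √(0.611 × 0.903) = 0.453 / 0.7428 = 0.6099.
Shared true-score variance = 0.6099² = 0.3720 ≈ 0.372.

0.372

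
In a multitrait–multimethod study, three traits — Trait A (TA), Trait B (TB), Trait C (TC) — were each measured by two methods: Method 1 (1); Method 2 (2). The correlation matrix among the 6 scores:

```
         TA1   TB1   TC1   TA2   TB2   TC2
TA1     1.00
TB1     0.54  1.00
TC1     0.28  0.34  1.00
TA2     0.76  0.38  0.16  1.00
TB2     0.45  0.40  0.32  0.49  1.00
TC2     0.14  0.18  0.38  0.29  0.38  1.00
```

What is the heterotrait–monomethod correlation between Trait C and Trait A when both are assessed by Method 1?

Different traits, same method: r(TC1, TA1) = 0.28.

0.28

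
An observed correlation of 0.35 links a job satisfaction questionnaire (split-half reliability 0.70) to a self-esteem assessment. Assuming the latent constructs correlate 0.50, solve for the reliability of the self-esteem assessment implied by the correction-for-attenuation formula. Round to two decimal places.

r_true = r_obs / √(r_xx · r_yy) ⇒ 0.50 = 0.35 / √(0.70 · r_yy).
√(0.70 · r_yy) = 0.35 / 0.50 = 0.7000; 0.70 · r_yy = 0.4900; r_yy = 0.4900 / 0.70 ≈ 0.70.

0.70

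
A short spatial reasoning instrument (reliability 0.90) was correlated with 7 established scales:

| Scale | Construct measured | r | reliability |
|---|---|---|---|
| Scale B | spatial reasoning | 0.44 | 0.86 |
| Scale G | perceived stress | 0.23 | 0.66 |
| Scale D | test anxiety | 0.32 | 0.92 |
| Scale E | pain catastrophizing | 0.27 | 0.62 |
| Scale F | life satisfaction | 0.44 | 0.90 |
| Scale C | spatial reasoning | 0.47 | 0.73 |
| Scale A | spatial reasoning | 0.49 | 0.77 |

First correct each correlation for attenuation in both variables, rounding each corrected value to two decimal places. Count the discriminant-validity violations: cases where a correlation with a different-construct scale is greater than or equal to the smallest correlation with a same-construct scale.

0

Disattenuated r (r / √(r_scale · r_new)):
  Scale B (conv): 0.44 / √(0.86·0.90) = 0.50
  Scale G (disc): 0.23 / √(0.66·0.90) = 0.30
  Scale D (disc): 0.32 / √(0.92·0.90) = 0.35
  Scale E (disc): 0.27 / √(0.62·0.90) = 0.36
  Scale F (disc): 0.44 / √(0.90·0.90) = 0.49
  Scale C (conv): 0.47 / √(0.73·0.90) = 0.58
  Scale A (conv): 0.49 / √(0.77·0.90) = 0.59
Smallest convergent = 0.50. Discriminant values: 0.30, 0.35, 0.36, 0.49; count ≥ 0.50 → 0.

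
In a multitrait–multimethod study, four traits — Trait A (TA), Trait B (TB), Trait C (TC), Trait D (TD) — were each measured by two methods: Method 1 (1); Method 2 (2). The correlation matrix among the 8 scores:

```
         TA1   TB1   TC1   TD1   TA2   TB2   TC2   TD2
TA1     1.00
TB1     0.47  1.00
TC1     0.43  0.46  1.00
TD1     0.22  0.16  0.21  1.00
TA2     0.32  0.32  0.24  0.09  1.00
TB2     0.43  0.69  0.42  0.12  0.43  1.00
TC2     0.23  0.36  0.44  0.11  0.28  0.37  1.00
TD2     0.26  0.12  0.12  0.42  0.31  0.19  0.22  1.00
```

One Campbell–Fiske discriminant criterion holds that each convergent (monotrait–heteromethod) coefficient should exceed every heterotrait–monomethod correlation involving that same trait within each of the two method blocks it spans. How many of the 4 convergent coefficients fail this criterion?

Each convergent coefficient versus the relevant comparison correlations:
TA (methods 1·2): 0.32 vs {0.47, 0.43, 0.43, 0.28, 0.22, 0.31} → fail.
TB (methods 1·2): 0.69 vs {0.47, 0.43, 0.46, 0.37, 0.16, 0.19} → pass.
TC (methods 1·2): 0.44 vs {0.43, 0.28, 0.46, 0.37, 0.21, 0.22} → fail.
TD (methods 1·2): 0.42 vs {0.22, 0.31, 0.16, 0.19, 0.21, 0.22} → pass.
2 of 4 fail.

2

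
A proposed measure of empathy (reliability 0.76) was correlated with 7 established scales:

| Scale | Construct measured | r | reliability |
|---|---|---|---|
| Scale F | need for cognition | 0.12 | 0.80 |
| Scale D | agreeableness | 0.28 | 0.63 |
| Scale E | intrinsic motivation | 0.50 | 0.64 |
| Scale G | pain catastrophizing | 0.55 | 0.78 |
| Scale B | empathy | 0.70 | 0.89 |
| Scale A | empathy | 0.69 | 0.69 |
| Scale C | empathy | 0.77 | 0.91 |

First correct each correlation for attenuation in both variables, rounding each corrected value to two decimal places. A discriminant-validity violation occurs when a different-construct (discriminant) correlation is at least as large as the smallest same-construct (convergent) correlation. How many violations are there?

0

Disattenuated r (r / √(r_scale · r_new)):
  Scale F (disc): 0.12 / √(0.80·0.76) = 0.15
  Scale D (disc): 0.28 / √(0.63·0.76) = 0.40
  Scale E (disc): 0.50 / √(0.64·0.76) = 0.72
  Scale G (disc): 0.55 / √(0.78·0.76) = 0.71
  Scale B (conv): 0.70 / √(0.89·0.76) = 0.85
  Scale A (conv): 0.69 / √(0.69·0.76) = 0.95
  Scale C (conv): 0.77 / √(0.91·0.76) = 0.93
Smallest convergent = 0.85. Discriminant values: 0.15, 0.40, 0.72, 0.71; count ≥ 0.85 → 0.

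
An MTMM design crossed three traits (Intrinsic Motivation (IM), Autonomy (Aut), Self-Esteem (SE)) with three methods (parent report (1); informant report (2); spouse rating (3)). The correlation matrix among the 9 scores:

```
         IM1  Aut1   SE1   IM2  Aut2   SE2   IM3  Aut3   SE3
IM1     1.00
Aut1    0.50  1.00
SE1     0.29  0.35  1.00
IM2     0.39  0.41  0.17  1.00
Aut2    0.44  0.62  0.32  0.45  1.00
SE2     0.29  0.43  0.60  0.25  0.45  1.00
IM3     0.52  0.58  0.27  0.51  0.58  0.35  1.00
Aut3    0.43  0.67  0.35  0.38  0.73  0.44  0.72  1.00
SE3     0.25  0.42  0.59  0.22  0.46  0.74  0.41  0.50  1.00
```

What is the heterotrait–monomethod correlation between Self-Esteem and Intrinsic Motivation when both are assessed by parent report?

Different traits, same method: r(SE1, IM1) = 0.29.

0.29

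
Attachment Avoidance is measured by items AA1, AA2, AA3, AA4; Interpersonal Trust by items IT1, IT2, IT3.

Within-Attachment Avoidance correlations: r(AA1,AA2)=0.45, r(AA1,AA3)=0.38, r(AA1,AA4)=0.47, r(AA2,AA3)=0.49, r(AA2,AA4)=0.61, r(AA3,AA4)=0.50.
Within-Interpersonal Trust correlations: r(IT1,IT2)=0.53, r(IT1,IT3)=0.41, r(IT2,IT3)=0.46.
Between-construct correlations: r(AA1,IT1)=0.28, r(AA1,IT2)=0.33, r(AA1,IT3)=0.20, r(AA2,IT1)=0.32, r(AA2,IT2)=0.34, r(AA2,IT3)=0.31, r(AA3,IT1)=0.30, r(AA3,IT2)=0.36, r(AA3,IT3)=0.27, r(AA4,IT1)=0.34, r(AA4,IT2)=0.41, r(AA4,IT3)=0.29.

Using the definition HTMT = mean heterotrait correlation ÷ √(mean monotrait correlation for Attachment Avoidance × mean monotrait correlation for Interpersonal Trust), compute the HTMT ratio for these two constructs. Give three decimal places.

Between-construct mean = 3.75/12 = 0.3125.
Mean within-AA = 2.90/6 = 0.4833; mean within-IT = 1.40/3 = 0.4667.
Geometric mean = √(0.4833 × 0.4667) = 0.4749.
HTMT = 0.3125 / 0.4749 = 0.658.

0.658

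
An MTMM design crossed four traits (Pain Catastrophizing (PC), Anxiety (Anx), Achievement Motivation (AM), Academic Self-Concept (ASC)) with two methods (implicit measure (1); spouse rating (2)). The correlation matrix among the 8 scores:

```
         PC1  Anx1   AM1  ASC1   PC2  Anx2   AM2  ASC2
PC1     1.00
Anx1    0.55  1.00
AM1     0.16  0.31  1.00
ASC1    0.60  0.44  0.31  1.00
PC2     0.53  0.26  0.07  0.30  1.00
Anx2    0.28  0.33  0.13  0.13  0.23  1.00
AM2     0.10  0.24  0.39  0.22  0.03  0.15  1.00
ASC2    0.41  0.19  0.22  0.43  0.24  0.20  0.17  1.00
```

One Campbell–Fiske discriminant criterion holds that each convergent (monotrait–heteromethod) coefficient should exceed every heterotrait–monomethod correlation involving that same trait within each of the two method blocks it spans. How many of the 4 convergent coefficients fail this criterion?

3

Convergent coefficients and their comparison sets:
PC (methods 1·2): 0.53 vs {0.55, 0.23, 0.16, 0.03, 0.60, 0.24} → fail.
Anx (methods 1·2): 0.33 vs {0.55, 0.23, 0.31, 0.15, 0.44, 0.20} → fail.
AM (methods 1·2): 0.39 vs {0.16, 0.03, 0.31, 0.15, 0.31, 0.17} → pass.
ASC (methods 1·2): 0.43 vs {0.60, 0.24, 0.44, 0.20, 0.31, 0.17} → fail.
3 of 4 fail.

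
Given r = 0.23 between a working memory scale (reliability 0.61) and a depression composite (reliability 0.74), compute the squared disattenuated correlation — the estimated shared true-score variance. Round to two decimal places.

Disattenuated r = 0.23 / √(0.61 × 0.74) = 0.23 / 0.6719 = 0.3423.
Shared true-score variance = 0.3423² = 0.1172 ≈ 0.12.

0.12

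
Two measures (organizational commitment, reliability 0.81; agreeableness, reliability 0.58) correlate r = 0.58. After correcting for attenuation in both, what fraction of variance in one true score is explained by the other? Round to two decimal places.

0.72

Disattenuated r = 0.58 / √(0.81 × 0.58) = 0.58 / 0.6854 = 0.8462.
Shared true-score variance = 0.8462² = 0.7161 ≈ 0.72.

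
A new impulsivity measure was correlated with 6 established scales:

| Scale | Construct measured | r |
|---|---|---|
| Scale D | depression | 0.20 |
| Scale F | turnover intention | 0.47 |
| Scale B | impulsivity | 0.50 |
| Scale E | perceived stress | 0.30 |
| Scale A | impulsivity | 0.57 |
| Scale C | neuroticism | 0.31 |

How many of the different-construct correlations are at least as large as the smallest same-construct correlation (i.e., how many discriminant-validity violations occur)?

0

Convergent (same construct = impulsivity): Scale B, Scale A.
Smallest convergent = 0.50. Discriminant values: 0.20, 0.47, 0.30, 0.31; count ≥ 0.50 → 0.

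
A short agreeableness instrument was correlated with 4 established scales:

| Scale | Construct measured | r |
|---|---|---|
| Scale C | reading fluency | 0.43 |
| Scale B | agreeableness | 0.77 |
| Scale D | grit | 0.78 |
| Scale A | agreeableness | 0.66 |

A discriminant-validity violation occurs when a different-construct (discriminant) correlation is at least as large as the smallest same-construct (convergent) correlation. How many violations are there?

Convergent (same construct = agreeableness): Scale B, Scale A.
Smallest convergent = 0.66. Discriminant values: 0.43, 0.78; count ≥ 0.66 → 1.

1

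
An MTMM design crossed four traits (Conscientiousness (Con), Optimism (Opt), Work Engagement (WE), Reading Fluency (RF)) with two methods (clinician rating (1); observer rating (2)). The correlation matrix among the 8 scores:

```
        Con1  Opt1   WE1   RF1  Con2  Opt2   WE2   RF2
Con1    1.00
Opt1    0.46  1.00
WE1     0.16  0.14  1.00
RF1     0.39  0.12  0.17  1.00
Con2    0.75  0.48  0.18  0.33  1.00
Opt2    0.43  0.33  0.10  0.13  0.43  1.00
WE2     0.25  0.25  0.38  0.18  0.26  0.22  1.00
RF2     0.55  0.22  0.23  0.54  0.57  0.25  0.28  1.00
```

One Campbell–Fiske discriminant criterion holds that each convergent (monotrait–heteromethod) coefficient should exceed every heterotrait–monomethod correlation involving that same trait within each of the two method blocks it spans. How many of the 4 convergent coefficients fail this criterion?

2

Each convergent coefficient versus the relevant comparison correlations:
Con (methods 1·2): 0.75 vs {0.46, 0.43, 0.16, 0.26, 0.39, 0.57} → pass.
Opt (methods 1·2): 0.33 vs {0.46, 0.43, 0.14, 0.22, 0.12, 0.25} → fail.
WE (methods 1·2): 0.38 vs {0.16, 0.26, 0.14, 0.22, 0.17, 0.28} → pass.
RF (methods 1·2): 0.54 vs {0.39, 0.57, 0.12, 0.25, 0.17, 0.28} → fail.
2 of 4 fail.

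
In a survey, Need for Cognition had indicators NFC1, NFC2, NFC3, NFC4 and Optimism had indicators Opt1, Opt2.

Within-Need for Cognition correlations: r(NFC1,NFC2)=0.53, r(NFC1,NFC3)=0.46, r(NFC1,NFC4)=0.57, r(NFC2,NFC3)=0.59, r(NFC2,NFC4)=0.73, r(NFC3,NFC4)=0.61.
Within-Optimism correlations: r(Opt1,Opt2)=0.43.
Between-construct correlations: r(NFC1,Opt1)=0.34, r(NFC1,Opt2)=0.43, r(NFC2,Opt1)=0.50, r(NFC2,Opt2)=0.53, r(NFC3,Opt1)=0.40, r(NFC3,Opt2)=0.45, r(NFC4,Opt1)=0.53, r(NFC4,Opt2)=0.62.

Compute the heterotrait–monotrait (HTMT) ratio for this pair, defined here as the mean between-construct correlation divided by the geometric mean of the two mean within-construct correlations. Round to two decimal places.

Mean between = 3.80/8 = 0.4750.
Mean within-NFC = 3.49/6 = 0.5817; mean within-Opt = 0.43/1 = 0.4300.
Geometric mean = √(0.5817 × 0.4300) = 0.5001.
HTMT = 0.4750 / 0.5001 = 0.95.

0.95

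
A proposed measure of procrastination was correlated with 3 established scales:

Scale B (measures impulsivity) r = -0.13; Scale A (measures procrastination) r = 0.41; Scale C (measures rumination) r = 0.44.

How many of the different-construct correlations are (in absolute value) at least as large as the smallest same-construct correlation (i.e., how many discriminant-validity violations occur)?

1

Convergent (same construct = procrastination): Scale A.
Smallest convergent = 0.41. Discriminant |r|: 0.13, 0.44; count ≥ 0.41 → 1.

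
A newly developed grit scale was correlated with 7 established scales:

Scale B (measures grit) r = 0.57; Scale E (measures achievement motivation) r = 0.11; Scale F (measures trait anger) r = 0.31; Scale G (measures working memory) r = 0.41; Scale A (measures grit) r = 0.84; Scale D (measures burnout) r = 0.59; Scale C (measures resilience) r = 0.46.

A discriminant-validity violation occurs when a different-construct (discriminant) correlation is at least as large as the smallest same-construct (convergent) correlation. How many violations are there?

1

Convergent (same construct = grit): Scale B, Scale A.
Smallest convergent = 0.57. Discriminant values: 0.11, 0.31, 0.41, 0.59, 0.46; count ≥ 0.57 → 1.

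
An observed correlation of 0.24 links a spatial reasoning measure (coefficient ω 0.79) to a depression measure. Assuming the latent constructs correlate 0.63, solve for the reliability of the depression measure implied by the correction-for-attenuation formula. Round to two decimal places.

0.18

r_true = r_obs / √(r_xx · r_yy) ⇒ 0.63 = 0.24 / √(0.79 · r_yy).
√(0.79 · r_yy) = 0.24 / 0.63 = 0.3810; 0.79 · r_yy = 0.1452; r_yy = 0.1452 / 0.79 ≈ 0.18.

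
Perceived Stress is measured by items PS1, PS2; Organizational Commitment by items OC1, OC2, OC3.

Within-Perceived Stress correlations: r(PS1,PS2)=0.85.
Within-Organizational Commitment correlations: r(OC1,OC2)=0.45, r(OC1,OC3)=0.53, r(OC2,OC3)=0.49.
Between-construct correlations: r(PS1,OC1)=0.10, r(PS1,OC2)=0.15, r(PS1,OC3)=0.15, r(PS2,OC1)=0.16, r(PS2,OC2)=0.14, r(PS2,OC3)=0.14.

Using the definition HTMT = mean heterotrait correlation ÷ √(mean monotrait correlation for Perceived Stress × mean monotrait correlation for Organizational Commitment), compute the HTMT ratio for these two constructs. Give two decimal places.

0.22

Mean heterotrait r = 0.84/6 = 0.1400.
Mean within-PS = 0.85/1 = 0.8500; mean within-OC = 1.47/3 = 0.4900.
Geometric mean = √(0.8500 × 0.4900) = 0.6454.
HTMT = 0.1400 / 0.6454 = 0.22.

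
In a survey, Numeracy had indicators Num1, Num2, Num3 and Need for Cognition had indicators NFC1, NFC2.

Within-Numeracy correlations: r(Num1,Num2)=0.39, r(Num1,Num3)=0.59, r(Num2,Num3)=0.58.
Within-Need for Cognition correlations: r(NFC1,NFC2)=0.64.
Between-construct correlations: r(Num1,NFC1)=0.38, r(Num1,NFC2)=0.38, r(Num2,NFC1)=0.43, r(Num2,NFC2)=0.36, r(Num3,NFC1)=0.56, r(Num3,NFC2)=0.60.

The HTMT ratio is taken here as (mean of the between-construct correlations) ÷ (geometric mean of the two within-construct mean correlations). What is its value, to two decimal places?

0.78

Mean heterotrait r = 2.71/6 = 0.4517.
Mean within-Num = 1.56/3 = 0.5200; mean within-NFC = 0.64/1 = 0.6400.
Geometric mean = √(0.5200 × 0.6400) = 0.5769.
HTMT = 0.4517 / 0.5769 = 0.78.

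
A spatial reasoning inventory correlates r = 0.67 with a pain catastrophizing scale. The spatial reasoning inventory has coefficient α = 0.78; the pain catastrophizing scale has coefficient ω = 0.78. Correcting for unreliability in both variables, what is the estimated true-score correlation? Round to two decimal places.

r_true = r_obs / √(r_xx · r_yy) = 0.67 / √(0.78 × 0.78) = 0.67 / √0.6084 = 0.67 / 0.7800 ≈ 0.86.

0.86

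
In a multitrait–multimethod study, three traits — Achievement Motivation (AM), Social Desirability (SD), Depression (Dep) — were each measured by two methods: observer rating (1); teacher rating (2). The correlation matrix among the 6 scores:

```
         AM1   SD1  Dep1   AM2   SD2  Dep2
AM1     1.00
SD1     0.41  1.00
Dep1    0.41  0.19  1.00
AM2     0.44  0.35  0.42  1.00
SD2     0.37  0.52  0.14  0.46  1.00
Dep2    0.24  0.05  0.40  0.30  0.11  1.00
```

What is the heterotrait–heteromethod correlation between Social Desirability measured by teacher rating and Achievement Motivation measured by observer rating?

Different traits and methods: r(SD2, AM1) = 0.37.

0.37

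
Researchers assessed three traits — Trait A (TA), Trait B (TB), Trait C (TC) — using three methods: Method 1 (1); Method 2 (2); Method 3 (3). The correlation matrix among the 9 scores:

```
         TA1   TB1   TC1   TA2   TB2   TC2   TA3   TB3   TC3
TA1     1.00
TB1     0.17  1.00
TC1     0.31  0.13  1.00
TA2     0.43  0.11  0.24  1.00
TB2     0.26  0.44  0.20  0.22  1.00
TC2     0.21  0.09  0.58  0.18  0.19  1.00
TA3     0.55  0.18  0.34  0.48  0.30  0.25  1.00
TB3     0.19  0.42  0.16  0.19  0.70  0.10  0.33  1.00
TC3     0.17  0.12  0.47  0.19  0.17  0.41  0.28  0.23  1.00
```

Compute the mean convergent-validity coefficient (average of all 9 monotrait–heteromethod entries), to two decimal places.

Convergent values: 0.43, 0.55, 0.48, 0.44, 0.42, 0.70, 0.58, 0.47, 0.41; mean = 4.48/9 = 0.50.

0.50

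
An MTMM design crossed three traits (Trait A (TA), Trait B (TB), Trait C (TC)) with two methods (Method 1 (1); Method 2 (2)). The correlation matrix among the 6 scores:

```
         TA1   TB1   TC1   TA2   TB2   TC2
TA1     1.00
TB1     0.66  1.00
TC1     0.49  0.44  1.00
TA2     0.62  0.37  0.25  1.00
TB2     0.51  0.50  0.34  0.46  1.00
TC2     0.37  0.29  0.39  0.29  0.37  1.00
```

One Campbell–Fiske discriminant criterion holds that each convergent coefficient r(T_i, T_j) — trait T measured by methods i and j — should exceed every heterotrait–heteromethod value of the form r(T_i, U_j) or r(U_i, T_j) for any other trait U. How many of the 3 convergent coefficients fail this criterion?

1

Checking each validity diagonal entry against its comparison values:
TA (methods 1·2): 0.62 vs {0.51, 0.37, 0.37, 0.25} → pass.
TB (methods 1·2): 0.50 vs {0.37, 0.51, 0.29, 0.34} → fail.
TC (methods 1·2): 0.39 vs {0.25, 0.37, 0.34, 0.29} → pass.
1 of 3 fail.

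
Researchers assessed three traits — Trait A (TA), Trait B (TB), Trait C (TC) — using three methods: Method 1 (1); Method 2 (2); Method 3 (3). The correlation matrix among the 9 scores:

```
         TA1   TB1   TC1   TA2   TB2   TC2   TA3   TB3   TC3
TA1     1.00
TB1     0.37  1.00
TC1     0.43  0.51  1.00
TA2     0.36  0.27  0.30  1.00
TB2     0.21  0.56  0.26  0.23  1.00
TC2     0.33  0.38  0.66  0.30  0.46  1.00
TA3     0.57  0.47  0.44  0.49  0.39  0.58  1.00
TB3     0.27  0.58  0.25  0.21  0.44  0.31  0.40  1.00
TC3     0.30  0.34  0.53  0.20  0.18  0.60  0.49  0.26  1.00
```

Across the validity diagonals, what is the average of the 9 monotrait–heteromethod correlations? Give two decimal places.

0.53

Convergent values: 0.36, 0.57, 0.49, 0.56, 0.58, 0.44, 0.66, 0.53, 0.60; mean = 4.79/9 = 0.53.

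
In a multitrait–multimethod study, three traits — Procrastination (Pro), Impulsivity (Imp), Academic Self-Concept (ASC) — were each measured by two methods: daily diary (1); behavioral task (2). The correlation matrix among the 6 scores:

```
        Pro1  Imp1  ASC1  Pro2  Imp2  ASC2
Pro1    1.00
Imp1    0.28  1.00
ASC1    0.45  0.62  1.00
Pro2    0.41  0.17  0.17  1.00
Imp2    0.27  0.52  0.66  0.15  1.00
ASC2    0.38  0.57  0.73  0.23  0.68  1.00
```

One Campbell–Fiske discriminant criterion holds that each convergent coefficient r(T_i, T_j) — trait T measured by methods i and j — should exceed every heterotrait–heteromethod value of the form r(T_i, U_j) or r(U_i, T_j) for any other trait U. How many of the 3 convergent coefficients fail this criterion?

Each convergent coefficient versus the relevant comparison correlations:
Pro (methods 1·2): 0.41 vs {0.27, 0.17, 0.38, 0.17} → pass.
Imp (methods 1·2): 0.52 vs {0.17, 0.27, 0.57, 0.66} → fail.
ASC (methods 1·2): 0.73 vs {0.17, 0.38, 0.66, 0.57} → pass.
1 of 3 fail.

1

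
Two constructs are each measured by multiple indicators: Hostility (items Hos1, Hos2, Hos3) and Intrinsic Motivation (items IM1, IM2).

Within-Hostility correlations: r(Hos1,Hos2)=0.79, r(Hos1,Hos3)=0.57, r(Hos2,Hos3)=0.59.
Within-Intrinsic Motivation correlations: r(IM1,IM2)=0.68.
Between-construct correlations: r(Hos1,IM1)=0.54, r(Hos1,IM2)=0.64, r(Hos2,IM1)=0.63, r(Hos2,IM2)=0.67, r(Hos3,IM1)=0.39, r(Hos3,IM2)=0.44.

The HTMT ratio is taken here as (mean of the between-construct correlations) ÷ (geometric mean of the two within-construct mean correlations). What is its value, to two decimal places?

0.83

Mean between = 3.31/6 = 0.5517.
Mean within-Hos = 1.95/3 = 0.6500; mean within-IM = 0.68/1 = 0.6800.
Geometric mean = √(0.6500 × 0.6800) = 0.6648.
HTMT = 0.5517 / 0.6648 = 0.83.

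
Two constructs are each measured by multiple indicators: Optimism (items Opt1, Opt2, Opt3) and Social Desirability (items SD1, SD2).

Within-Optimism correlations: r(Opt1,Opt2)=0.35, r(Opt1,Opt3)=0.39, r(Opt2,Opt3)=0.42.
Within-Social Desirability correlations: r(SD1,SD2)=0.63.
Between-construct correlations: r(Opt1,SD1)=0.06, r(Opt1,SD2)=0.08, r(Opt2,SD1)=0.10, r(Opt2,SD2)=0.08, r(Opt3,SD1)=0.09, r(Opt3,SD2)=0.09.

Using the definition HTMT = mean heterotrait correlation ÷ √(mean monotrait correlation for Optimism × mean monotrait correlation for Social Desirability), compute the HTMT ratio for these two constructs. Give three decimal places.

Between-construct mean = 0.50/6 = 0.0833.
Mean within-Opt = 1.16/3 = 0.3867; mean within-SD = 0.63/1 = 0.6300.
Geometric mean = √(0.3867 × 0.6300) = 0.4936.
HTMT = 0.0833 / 0.4936 = 0.169.

0.169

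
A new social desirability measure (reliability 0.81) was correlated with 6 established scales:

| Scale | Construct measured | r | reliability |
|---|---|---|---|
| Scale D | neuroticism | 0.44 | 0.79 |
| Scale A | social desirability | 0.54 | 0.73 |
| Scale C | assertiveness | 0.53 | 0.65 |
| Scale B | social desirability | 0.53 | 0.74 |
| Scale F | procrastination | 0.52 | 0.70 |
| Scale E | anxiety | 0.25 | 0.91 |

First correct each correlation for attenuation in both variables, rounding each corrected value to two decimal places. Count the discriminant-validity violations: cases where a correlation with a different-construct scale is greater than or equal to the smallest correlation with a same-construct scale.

2

Disattenuated r (r / √(r_scale · r_new)):
  Scale D (disc): 0.44 / √(0.79·0.81) = 0.55
  Scale A (conv): 0.54 / √(0.73·0.81) = 0.70
  Scale C (disc): 0.53 / √(0.65·0.81) = 0.73
  Scale B (conv): 0.53 / √(0.74·0.81) = 0.68
  Scale F (disc): 0.52 / √(0.70·0.81) = 0.69
  Scale E (disc): 0.25 / √(0.91·0.81) = 0.29
Smallest convergent = 0.68. Discriminant values: 0.55, 0.73, 0.69, 0.29; count ≥ 0.68 → 2.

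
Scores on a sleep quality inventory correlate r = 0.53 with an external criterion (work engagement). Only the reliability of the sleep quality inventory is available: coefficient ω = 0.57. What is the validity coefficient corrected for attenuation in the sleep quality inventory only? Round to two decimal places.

0.70

Single correction: r_c = r_obs / √r_xx = 0.53 / √0.57 = 0.53 / 0.7550 ≈ 0.70.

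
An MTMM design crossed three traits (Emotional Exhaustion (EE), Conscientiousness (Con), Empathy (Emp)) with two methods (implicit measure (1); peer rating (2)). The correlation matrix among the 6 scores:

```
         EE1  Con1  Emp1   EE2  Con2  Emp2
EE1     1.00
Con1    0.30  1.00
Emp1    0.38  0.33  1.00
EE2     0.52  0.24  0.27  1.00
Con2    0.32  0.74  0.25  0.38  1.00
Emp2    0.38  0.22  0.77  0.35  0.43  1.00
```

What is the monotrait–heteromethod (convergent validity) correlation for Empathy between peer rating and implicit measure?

Same trait (Emp), different methods: r(Emp2, Emp1) = 0.77.

0.77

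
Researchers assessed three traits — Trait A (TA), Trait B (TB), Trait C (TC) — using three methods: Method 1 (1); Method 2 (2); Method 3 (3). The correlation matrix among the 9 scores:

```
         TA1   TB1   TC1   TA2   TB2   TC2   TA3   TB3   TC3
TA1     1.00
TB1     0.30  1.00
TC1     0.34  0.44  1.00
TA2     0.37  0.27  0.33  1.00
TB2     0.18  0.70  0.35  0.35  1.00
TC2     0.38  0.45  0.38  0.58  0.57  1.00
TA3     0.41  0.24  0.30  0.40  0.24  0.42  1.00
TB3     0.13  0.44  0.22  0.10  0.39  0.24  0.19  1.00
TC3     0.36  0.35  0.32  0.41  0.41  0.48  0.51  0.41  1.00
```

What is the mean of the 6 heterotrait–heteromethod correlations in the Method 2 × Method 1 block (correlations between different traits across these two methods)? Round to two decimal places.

0.33

HTHM values (method 2 × method 1): 0.27, 0.33, 0.18, 0.35, 0.38, 0.45; mean = 1.96/6 = 0.33.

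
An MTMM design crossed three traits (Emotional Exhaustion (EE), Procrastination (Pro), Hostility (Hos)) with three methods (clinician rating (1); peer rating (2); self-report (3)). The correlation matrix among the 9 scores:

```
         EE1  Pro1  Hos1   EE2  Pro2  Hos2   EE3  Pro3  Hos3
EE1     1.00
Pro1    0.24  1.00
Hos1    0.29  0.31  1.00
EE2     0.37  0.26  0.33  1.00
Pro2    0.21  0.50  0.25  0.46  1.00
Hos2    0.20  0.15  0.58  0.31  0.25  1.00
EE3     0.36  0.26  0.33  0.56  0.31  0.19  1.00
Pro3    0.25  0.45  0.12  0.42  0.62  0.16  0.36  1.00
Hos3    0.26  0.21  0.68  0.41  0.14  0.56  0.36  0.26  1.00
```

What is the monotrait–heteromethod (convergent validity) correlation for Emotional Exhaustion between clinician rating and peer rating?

0.37

Same trait (EE), different methods: r(EE1, EE2) = 0.37.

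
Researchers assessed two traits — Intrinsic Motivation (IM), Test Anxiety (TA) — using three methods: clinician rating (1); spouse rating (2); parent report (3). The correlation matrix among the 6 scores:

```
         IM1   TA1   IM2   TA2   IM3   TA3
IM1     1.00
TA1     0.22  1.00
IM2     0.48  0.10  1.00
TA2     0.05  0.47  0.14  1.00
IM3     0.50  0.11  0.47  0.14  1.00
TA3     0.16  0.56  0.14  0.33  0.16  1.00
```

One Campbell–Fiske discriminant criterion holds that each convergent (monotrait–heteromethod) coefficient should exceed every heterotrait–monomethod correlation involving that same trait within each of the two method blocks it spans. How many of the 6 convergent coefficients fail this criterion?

Convergent coefficients and their comparison sets:
IM (methods 1·2): 0.48 vs {0.22, 0.14} → pass.
IM (methods 1·3): 0.50 vs {0.22, 0.16} → pass.
IM (methods 2·3): 0.47 vs {0.14, 0.16} → pass.
TA (methods 1·2): 0.47 vs {0.22, 0.14} → pass.
TA (methods 1·3): 0.56 vs {0.22, 0.16} → pass.
TA (methods 2·3): 0.33 vs {0.14, 0.16} → pass.
0 of 6 fail.

0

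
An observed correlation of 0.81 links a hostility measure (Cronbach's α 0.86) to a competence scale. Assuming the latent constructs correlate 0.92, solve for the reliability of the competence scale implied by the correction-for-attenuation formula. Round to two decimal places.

0.90

r_true = r_obs / √(r_xx · r_yy) ⇒ 0.92 = 0.81 / √(0.86 · r_yy).
√(0.86 · r_yy) = 0.81 / 0.92 = 0.8804; 0.86 · r_yy = 0.7751; r_yy = 0.7751 / 0.86 ≈ 0.90.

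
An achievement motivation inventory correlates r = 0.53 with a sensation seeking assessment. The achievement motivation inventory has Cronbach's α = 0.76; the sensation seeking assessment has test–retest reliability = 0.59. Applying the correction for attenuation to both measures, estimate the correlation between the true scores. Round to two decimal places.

0.79

r_true = r_obs / √(r_xx · r_yy) = 0.53 / √(0.76 × 0.59) = 0.53 / √0.4484 = 0.53 / 0.6696 ≈ 0.79.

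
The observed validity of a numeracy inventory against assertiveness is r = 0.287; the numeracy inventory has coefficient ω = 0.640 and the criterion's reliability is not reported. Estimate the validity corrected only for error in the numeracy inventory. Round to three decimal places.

Single correction: r_c = r_obs / √r_xx = 0.287 / √0.640 = 0.287 / 0.8000 ≈ 0.359.

0.359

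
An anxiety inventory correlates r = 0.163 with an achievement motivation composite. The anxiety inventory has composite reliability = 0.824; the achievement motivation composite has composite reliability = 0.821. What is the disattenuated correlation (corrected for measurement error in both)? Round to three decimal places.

0.198

r_true = r_obs / √(r_xx · r_yy) = 0.163 / √(0.824 × 0.821) = 0.163 / √0.676504 = 0.163 / 0.8225 ≈ 0.198.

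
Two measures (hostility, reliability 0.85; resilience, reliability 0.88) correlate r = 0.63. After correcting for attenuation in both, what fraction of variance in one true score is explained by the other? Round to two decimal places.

0.53

Disattenuated r = 0.63 / √(0.85 × 0.88) = 0.63 / 0.8649 = 0.7284.
Shared true-score variance = 0.7284² = 0.5306 ≈ 0.53.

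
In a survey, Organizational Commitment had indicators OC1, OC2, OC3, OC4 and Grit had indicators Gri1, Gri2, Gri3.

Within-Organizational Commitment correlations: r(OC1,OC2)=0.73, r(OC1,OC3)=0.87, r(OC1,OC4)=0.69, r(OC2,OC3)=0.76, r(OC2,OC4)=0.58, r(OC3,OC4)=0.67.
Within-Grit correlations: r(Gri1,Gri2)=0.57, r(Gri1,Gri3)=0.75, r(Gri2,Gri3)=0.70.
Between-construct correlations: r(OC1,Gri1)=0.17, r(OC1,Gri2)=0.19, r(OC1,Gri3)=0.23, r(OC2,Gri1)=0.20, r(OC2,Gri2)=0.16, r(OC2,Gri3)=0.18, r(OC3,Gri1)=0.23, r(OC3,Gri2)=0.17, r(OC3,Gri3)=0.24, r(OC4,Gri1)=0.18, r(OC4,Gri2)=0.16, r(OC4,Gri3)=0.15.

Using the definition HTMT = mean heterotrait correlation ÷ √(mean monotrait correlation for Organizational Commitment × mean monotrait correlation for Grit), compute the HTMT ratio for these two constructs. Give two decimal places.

Mean heterotrait r = 2.26/12 = 0.1883.
Mean within-OC = 4.30/6 = 0.7167; mean within-Gri = 2.02/3 = 0.6733.
Geometric mean = √(0.7167 × 0.6733) = 0.6947.
HTMT = 0.1883 / 0.6947 = 0.27.

0.27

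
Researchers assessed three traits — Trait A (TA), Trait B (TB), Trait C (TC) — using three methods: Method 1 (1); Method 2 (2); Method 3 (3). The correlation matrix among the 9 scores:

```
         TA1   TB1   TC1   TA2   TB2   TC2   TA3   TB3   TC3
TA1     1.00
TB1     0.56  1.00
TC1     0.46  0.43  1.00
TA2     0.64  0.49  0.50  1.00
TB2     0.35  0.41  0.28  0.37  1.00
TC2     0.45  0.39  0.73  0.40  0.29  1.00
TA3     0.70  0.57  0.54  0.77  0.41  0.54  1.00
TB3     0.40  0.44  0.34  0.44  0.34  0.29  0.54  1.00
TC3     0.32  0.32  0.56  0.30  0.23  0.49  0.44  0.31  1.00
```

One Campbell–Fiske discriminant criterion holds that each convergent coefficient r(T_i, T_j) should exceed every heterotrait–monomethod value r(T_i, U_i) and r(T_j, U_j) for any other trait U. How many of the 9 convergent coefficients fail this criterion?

Checking each validity diagonal entry against its comparison values:
TA (methods 1·2): 0.64 vs {0.56, 0.37, 0.46, 0.40} → pass.
TA (methods 1·3): 0.70 vs {0.56, 0.54, 0.46, 0.44} → pass.
TA (methods 2·3): 0.77 vs {0.37, 0.54, 0.40, 0.44} → pass.
TB (methods 1·2): 0.41 vs {0.56, 0.37, 0.43, 0.29} → fail.
TB (methods 1·3): 0.44 vs {0.56, 0.54, 0.43, 0.31} → fail.
TB (methods 2·3): 0.34 vs {0.37, 0.54, 0.29, 0.31} → fail.
TC (methods 1·2): 0.73 vs {0.46, 0.40, 0.43, 0.29} → pass.
TC (methods 1·3): 0.56 vs {0.46, 0.44, 0.43, 0.31} → pass.
TC (methods 2·3): 0.49 vs {0.40, 0.44, 0.29, 0.31} → pass.
3 of 9 fail.

3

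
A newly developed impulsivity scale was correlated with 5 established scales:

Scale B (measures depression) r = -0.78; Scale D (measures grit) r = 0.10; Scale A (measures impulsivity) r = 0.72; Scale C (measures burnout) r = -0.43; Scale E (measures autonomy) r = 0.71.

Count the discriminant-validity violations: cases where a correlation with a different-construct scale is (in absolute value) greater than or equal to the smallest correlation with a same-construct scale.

1

Convergent (same construct = impulsivity): Scale A.
Smallest convergent = 0.72. Discriminant |r|: 0.78, 0.10, 0.43, 0.71; count ≥ 0.72 → 1.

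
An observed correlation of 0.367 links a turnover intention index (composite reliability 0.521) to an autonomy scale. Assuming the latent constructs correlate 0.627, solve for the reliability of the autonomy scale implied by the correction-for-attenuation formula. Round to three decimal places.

0.658

r_true = r_obs / √(r_xx · r_yy) ⇒ 0.627 = 0.367 / √(0.521 · r_yy).
√(0.521 · r_yy) = 0.367 / 0.627 = 0.5853; 0.521 · r_yy = 0.3426; r_yy = 0.3426 / 0.521 ≈ 0.658.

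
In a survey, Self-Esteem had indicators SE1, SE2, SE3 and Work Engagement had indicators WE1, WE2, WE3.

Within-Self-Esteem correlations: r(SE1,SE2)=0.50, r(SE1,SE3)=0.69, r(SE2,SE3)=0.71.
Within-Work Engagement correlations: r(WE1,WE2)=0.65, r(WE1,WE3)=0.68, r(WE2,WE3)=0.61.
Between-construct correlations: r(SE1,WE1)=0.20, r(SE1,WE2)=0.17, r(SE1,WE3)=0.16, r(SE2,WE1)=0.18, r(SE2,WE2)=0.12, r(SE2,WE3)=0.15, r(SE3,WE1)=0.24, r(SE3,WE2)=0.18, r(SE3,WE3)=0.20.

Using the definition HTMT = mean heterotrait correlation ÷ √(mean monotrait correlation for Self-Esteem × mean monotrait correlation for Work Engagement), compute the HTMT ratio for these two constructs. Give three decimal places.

0.278

Mean heterotrait r = 1.60/9 = 0.1778.
Mean within-SE = 1.90/3 = 0.6333; mean within-WE = 1.94/3 = 0.6467.
Geometric mean = √(0.6333 × 0.6467) = 0.6400.
HTMT = 0.1778 / 0.6400 = 0.278.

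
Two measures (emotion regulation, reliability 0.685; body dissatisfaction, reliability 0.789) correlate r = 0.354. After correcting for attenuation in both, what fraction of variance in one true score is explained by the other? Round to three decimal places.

0.232

Disattenuated r = 0.354 / √(0.685 × 0.789) = 0.354 / 0.7352 = 0.4815.
Shared true-score variance = 0.4815² = 0.2318 ≈ 0.232.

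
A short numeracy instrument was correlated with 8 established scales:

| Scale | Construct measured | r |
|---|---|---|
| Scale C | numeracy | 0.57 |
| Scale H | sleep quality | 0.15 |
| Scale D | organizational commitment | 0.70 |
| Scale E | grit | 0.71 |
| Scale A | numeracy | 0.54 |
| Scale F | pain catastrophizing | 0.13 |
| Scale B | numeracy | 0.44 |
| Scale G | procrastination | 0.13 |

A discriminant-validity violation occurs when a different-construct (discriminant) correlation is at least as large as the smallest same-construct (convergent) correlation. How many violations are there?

2

Convergent (same construct = numeracy): Scale C, Scale A, Scale B.
Smallest convergent = 0.44. Discriminant values: 0.15, 0.70, 0.71, 0.13, 0.13; count ≥ 0.44 → 2.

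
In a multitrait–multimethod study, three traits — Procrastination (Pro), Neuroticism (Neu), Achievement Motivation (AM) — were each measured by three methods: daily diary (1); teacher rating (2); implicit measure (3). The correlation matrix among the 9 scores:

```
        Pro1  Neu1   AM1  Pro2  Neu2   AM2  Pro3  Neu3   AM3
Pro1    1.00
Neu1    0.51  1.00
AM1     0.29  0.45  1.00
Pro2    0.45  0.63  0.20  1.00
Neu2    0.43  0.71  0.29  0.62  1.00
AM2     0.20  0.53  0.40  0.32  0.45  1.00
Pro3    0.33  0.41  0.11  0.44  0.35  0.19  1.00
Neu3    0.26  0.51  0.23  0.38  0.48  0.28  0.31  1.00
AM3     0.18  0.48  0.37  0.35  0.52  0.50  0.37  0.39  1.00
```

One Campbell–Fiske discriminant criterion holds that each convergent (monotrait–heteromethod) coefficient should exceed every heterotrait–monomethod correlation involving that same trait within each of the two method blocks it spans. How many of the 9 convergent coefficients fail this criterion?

Each convergent coefficient versus the relevant comparison correlations:
Pro (methods 1·2): 0.45 vs {0.51, 0.62, 0.29, 0.32} → fail.
Pro (methods 1·3): 0.33 vs {0.51, 0.31, 0.29, 0.37} → fail.
Pro (methods 2·3): 0.44 vs {0.62, 0.31, 0.32, 0.37} → fail.
Neu (methods 1·2): 0.71 vs {0.51, 0.62, 0.45, 0.45} → pass.
Neu (methods 1·3): 0.51 vs {0.51, 0.31, 0.45, 0.39} → fail.
Neu (methods 2·3): 0.48 vs {0.62, 0.31, 0.45, 0.39} → fail.
AM (methods 1·2): 0.40 vs {0.29, 0.32, 0.45, 0.45} → fail.
AM (methods 1·3): 0.37 vs {0.29, 0.37, 0.45, 0.39} → fail.
AM (methods 2·3): 0.50 vs {0.32, 0.37, 0.45, 0.39} → pass.
7 of 9 fail.

7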